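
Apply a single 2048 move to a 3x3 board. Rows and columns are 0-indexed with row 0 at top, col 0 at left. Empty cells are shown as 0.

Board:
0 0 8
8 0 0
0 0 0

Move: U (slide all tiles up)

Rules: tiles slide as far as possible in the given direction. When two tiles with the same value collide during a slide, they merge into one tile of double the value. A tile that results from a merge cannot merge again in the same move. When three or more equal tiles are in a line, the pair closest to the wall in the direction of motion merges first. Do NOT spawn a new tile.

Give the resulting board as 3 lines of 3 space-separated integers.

Slide up:
col 0: [0, 8, 0] -> [8, 0, 0]
col 1: [0, 0, 0] -> [0, 0, 0]
col 2: [8, 0, 0] -> [8, 0, 0]

Answer: 8 0 8
0 0 0
0 0 0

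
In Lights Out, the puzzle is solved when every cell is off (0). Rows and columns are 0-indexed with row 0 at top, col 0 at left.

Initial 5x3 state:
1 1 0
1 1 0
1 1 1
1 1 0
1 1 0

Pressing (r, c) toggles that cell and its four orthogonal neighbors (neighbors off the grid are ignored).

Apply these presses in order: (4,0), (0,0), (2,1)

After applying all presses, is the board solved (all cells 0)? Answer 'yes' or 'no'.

After press 1 at (4,0):
1 1 0
1 1 0
1 1 1
0 1 0
0 0 0

After press 2 at (0,0):
0 0 0
0 1 0
1 1 1
0 1 0
0 0 0

After press 3 at (2,1):
0 0 0
0 0 0
0 0 0
0 0 0
0 0 0

Lights still on: 0

Answer: yes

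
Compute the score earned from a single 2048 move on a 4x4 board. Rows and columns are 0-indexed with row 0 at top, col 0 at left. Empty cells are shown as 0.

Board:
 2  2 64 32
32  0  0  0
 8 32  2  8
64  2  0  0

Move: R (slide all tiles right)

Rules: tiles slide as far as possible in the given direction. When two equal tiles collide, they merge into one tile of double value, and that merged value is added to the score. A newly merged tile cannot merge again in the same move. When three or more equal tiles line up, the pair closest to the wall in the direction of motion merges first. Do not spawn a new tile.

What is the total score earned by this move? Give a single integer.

Answer: 4

Derivation:
Slide right:
row 0: [2, 2, 64, 32] -> [0, 4, 64, 32]  score +4 (running 4)
row 1: [32, 0, 0, 0] -> [0, 0, 0, 32]  score +0 (running 4)
row 2: [8, 32, 2, 8] -> [8, 32, 2, 8]  score +0 (running 4)
row 3: [64, 2, 0, 0] -> [0, 0, 64, 2]  score +0 (running 4)
Board after move:
 0  4 64 32
 0  0  0 32
 8 32  2  8
 0  0 64  2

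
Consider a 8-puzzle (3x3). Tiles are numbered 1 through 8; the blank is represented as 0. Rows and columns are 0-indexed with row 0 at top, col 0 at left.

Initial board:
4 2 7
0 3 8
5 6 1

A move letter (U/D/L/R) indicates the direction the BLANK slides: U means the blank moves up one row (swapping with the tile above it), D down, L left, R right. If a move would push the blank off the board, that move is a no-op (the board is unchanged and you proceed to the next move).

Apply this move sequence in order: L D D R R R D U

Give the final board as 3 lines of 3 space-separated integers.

Answer: 4 2 7
5 3 0
6 1 8

Derivation:
After move 1 (L):
4 2 7
0 3 8
5 6 1

After move 2 (D):
4 2 7
5 3 8
0 6 1

After move 3 (D):
4 2 7
5 3 8
0 6 1

After move 4 (R):
4 2 7
5 3 8
6 0 1

After move 5 (R):
4 2 7
5 3 8
6 1 0

After move 6 (R):
4 2 7
5 3 8
6 1 0

After move 7 (D):
4 2 7
5 3 8
6 1 0

After move 8 (U):
4 2 7
5 3 0
6 1 8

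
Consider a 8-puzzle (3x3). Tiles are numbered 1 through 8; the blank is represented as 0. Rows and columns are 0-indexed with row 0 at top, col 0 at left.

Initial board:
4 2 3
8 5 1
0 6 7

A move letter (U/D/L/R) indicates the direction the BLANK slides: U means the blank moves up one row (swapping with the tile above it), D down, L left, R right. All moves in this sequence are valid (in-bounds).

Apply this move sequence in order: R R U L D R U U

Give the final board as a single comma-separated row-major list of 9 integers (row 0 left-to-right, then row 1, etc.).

Answer: 4, 2, 0, 8, 7, 3, 6, 1, 5

Derivation:
After move 1 (R):
4 2 3
8 5 1
6 0 7

After move 2 (R):
4 2 3
8 5 1
6 7 0

After move 3 (U):
4 2 3
8 5 0
6 7 1

After move 4 (L):
4 2 3
8 0 5
6 7 1

After move 5 (D):
4 2 3
8 7 5
6 0 1

After move 6 (R):
4 2 3
8 7 5
6 1 0

After move 7 (U):
4 2 3
8 7 0
6 1 5

After move 8 (U):
4 2 0
8 7 3
6 1 5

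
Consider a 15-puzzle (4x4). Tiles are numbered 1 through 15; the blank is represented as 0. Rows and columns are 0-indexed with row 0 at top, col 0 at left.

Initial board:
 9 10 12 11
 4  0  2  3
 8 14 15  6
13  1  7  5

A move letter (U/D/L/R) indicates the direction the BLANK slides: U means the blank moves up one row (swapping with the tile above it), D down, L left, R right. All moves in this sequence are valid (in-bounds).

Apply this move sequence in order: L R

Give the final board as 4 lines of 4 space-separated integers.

Answer:  9 10 12 11
 4  0  2  3
 8 14 15  6
13  1  7  5

Derivation:
After move 1 (L):
 9 10 12 11
 0  4  2  3
 8 14 15  6
13  1  7  5

After move 2 (R):
 9 10 12 11
 4  0  2  3
 8 14 15  6
13  1  7  5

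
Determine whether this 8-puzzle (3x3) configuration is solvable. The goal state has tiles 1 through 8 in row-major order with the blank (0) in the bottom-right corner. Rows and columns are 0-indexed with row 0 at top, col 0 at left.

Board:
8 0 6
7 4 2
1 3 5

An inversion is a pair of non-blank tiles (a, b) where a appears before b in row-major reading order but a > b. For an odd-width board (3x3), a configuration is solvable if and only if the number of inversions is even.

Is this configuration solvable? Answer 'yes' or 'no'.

Inversions (pairs i<j in row-major order where tile[i] > tile[j] > 0): 21
21 is odd, so the puzzle is not solvable.

Answer: no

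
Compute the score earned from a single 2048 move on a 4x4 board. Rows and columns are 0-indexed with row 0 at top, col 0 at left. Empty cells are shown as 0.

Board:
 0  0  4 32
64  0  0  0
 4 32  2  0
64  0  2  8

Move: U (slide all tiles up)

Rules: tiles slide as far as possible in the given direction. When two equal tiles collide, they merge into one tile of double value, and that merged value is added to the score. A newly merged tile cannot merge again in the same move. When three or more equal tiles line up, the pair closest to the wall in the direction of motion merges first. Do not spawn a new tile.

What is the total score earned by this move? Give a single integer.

Answer: 4

Derivation:
Slide up:
col 0: [0, 64, 4, 64] -> [64, 4, 64, 0]  score +0 (running 0)
col 1: [0, 0, 32, 0] -> [32, 0, 0, 0]  score +0 (running 0)
col 2: [4, 0, 2, 2] -> [4, 4, 0, 0]  score +4 (running 4)
col 3: [32, 0, 0, 8] -> [32, 8, 0, 0]  score +0 (running 4)
Board after move:
64 32  4 32
 4  0  4  8
64  0  0  0
 0  0  0  0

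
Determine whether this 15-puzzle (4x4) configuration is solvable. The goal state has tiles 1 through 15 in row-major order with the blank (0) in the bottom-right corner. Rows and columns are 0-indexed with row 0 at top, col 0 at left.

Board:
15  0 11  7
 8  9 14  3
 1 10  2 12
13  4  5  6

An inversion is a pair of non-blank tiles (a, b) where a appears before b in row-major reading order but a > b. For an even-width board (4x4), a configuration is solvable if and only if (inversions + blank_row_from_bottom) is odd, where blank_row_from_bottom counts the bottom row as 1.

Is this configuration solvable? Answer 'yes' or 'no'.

Inversions: 63
Blank is in row 0 (0-indexed from top), which is row 4 counting from the bottom (bottom = 1).
63 + 4 = 67, which is odd, so the puzzle is solvable.

Answer: yes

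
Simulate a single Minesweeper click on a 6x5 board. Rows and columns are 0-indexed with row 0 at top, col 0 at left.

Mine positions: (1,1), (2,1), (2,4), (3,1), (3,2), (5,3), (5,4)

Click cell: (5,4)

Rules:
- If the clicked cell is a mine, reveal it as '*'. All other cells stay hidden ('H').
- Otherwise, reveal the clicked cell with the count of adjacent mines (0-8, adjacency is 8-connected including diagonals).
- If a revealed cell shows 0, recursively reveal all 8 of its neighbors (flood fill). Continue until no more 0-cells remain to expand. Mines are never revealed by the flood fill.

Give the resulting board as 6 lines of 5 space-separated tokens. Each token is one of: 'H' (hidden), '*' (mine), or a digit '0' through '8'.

H H H H H
H H H H H
H H H H H
H H H H H
H H H H H
H H H H *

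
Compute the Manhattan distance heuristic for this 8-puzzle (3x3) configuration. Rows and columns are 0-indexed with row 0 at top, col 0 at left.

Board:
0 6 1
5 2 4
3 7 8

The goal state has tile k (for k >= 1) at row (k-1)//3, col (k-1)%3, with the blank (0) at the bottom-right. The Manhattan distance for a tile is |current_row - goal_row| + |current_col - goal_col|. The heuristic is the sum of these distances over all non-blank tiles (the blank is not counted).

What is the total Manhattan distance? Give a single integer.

Answer: 14

Derivation:
Tile 6: (0,1)->(1,2) = 2
Tile 1: (0,2)->(0,0) = 2
Tile 5: (1,0)->(1,1) = 1
Tile 2: (1,1)->(0,1) = 1
Tile 4: (1,2)->(1,0) = 2
Tile 3: (2,0)->(0,2) = 4
Tile 7: (2,1)->(2,0) = 1
Tile 8: (2,2)->(2,1) = 1
Sum: 2 + 2 + 1 + 1 + 2 + 4 + 1 + 1 = 14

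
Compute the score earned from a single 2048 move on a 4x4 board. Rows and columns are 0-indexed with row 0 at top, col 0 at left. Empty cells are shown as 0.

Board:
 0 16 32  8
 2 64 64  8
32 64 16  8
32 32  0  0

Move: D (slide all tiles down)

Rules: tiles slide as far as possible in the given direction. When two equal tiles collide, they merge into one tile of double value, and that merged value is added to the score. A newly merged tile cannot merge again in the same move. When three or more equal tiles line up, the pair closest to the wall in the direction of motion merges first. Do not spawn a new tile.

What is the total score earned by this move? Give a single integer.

Answer: 208

Derivation:
Slide down:
col 0: [0, 2, 32, 32] -> [0, 0, 2, 64]  score +64 (running 64)
col 1: [16, 64, 64, 32] -> [0, 16, 128, 32]  score +128 (running 192)
col 2: [32, 64, 16, 0] -> [0, 32, 64, 16]  score +0 (running 192)
col 3: [8, 8, 8, 0] -> [0, 0, 8, 16]  score +16 (running 208)
Board after move:
  0   0   0   0
  0  16  32   0
  2 128  64   8
 64  32  16  16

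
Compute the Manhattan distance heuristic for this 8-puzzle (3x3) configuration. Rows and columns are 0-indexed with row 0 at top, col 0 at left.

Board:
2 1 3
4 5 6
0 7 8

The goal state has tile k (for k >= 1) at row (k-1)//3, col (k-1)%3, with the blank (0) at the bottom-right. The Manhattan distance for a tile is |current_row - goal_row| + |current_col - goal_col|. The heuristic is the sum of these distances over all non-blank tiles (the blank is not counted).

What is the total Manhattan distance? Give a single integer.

Answer: 4

Derivation:
Tile 2: at (0,0), goal (0,1), distance |0-0|+|0-1| = 1
Tile 1: at (0,1), goal (0,0), distance |0-0|+|1-0| = 1
Tile 3: at (0,2), goal (0,2), distance |0-0|+|2-2| = 0
Tile 4: at (1,0), goal (1,0), distance |1-1|+|0-0| = 0
Tile 5: at (1,1), goal (1,1), distance |1-1|+|1-1| = 0
Tile 6: at (1,2), goal (1,2), distance |1-1|+|2-2| = 0
Tile 7: at (2,1), goal (2,0), distance |2-2|+|1-0| = 1
Tile 8: at (2,2), goal (2,1), distance |2-2|+|2-1| = 1
Sum: 1 + 1 + 0 + 0 + 0 + 0 + 1 + 1 = 4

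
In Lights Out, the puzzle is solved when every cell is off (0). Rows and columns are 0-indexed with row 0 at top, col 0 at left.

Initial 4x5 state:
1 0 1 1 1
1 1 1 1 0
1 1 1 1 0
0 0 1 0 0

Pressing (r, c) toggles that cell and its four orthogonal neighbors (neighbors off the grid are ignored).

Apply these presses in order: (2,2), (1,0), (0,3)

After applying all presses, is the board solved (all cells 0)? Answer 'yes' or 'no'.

After press 1 at (2,2):
1 0 1 1 1
1 1 0 1 0
1 0 0 0 0
0 0 0 0 0

After press 2 at (1,0):
0 0 1 1 1
0 0 0 1 0
0 0 0 0 0
0 0 0 0 0

After press 3 at (0,3):
0 0 0 0 0
0 0 0 0 0
0 0 0 0 0
0 0 0 0 0

Lights still on: 0

Answer: yes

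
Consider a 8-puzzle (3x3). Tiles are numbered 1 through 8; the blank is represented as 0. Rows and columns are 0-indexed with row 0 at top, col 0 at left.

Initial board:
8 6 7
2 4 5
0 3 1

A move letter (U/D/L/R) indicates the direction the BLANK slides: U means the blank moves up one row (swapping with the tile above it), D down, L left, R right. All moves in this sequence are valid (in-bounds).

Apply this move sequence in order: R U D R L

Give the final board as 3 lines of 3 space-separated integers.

After move 1 (R):
8 6 7
2 4 5
3 0 1

After move 2 (U):
8 6 7
2 0 5
3 4 1

After move 3 (D):
8 6 7
2 4 5
3 0 1

After move 4 (R):
8 6 7
2 4 5
3 1 0

After move 5 (L):
8 6 7
2 4 5
3 0 1

Answer: 8 6 7
2 4 5
3 0 1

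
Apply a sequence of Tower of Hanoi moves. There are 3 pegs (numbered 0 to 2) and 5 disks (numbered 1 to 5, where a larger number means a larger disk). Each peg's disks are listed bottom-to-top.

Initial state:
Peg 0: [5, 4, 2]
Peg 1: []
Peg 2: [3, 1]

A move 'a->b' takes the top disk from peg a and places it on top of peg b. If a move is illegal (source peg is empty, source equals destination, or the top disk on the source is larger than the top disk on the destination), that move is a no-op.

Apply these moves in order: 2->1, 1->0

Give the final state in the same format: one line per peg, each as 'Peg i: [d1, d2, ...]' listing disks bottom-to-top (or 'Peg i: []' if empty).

After move 1 (2->1):
Peg 0: [5, 4, 2]
Peg 1: [1]
Peg 2: [3]

After move 2 (1->0):
Peg 0: [5, 4, 2, 1]
Peg 1: []
Peg 2: [3]

Answer: Peg 0: [5, 4, 2, 1]
Peg 1: []
Peg 2: [3]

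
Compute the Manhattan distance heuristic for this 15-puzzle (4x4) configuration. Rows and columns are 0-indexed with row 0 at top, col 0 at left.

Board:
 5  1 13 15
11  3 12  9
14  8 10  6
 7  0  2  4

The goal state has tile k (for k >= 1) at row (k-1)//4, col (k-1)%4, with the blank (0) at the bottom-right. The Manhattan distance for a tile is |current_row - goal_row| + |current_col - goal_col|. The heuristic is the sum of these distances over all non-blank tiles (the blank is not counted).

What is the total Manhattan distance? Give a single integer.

Tile 5: (0,0)->(1,0) = 1
Tile 1: (0,1)->(0,0) = 1
Tile 13: (0,2)->(3,0) = 5
Tile 15: (0,3)->(3,2) = 4
Tile 11: (1,0)->(2,2) = 3
Tile 3: (1,1)->(0,2) = 2
Tile 12: (1,2)->(2,3) = 2
Tile 9: (1,3)->(2,0) = 4
Tile 14: (2,0)->(3,1) = 2
Tile 8: (2,1)->(1,3) = 3
Tile 10: (2,2)->(2,1) = 1
Tile 6: (2,3)->(1,1) = 3
Tile 7: (3,0)->(1,2) = 4
Tile 2: (3,2)->(0,1) = 4
Tile 4: (3,3)->(0,3) = 3
Sum: 1 + 1 + 5 + 4 + 3 + 2 + 2 + 4 + 2 + 3 + 1 + 3 + 4 + 4 + 3 = 42

Answer: 42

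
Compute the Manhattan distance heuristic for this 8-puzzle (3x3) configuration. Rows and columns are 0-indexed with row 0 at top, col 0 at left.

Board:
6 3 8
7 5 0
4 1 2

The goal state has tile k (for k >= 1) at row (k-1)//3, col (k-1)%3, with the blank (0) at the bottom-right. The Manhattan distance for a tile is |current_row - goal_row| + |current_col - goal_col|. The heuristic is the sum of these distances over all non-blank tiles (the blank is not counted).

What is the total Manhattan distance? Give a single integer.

Answer: 15

Derivation:
Tile 6: (0,0)->(1,2) = 3
Tile 3: (0,1)->(0,2) = 1
Tile 8: (0,2)->(2,1) = 3
Tile 7: (1,0)->(2,0) = 1
Tile 5: (1,1)->(1,1) = 0
Tile 4: (2,0)->(1,0) = 1
Tile 1: (2,1)->(0,0) = 3
Tile 2: (2,2)->(0,1) = 3
Sum: 3 + 1 + 3 + 1 + 0 + 1 + 3 + 3 = 15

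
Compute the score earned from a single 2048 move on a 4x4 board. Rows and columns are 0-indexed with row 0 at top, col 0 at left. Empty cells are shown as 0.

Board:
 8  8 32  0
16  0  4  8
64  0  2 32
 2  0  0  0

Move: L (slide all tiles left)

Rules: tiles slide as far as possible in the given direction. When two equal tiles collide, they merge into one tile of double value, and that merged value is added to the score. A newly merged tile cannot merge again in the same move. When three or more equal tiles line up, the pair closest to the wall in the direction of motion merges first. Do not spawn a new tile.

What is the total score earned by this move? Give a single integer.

Answer: 16

Derivation:
Slide left:
row 0: [8, 8, 32, 0] -> [16, 32, 0, 0]  score +16 (running 16)
row 1: [16, 0, 4, 8] -> [16, 4, 8, 0]  score +0 (running 16)
row 2: [64, 0, 2, 32] -> [64, 2, 32, 0]  score +0 (running 16)
row 3: [2, 0, 0, 0] -> [2, 0, 0, 0]  score +0 (running 16)
Board after move:
16 32  0  0
16  4  8  0
64  2 32  0
 2  0  0  0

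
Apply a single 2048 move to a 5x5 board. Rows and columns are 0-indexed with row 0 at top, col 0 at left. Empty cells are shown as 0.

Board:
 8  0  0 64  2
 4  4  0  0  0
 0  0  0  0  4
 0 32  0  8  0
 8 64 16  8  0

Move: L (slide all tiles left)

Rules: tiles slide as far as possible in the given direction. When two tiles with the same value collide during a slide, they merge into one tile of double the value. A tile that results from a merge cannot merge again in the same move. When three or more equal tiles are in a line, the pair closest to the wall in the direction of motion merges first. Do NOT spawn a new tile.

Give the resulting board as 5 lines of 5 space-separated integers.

Answer:  8 64  2  0  0
 8  0  0  0  0
 4  0  0  0  0
32  8  0  0  0
 8 64 16  8  0

Derivation:
Slide left:
row 0: [8, 0, 0, 64, 2] -> [8, 64, 2, 0, 0]
row 1: [4, 4, 0, 0, 0] -> [8, 0, 0, 0, 0]
row 2: [0, 0, 0, 0, 4] -> [4, 0, 0, 0, 0]
row 3: [0, 32, 0, 8, 0] -> [32, 8, 0, 0, 0]
row 4: [8, 64, 16, 8, 0] -> [8, 64, 16, 8, 0]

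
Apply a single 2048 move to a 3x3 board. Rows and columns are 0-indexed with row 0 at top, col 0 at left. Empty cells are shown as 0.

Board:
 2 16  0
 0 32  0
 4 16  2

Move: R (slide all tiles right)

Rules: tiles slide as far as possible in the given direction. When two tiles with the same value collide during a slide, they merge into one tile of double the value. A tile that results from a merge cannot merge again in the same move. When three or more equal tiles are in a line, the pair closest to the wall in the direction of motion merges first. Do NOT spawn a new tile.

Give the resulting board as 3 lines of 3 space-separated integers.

Answer:  0  2 16
 0  0 32
 4 16  2

Derivation:
Slide right:
row 0: [2, 16, 0] -> [0, 2, 16]
row 1: [0, 32, 0] -> [0, 0, 32]
row 2: [4, 16, 2] -> [4, 16, 2]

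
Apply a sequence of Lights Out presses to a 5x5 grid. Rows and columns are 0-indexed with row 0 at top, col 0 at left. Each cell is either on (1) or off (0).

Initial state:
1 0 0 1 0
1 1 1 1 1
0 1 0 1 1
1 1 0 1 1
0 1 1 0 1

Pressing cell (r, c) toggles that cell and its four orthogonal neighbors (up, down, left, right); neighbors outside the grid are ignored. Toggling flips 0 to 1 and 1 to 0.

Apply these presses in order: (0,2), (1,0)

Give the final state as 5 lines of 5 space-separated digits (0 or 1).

After press 1 at (0,2):
1 1 1 0 0
1 1 0 1 1
0 1 0 1 1
1 1 0 1 1
0 1 1 0 1

After press 2 at (1,0):
0 1 1 0 0
0 0 0 1 1
1 1 0 1 1
1 1 0 1 1
0 1 1 0 1

Answer: 0 1 1 0 0
0 0 0 1 1
1 1 0 1 1
1 1 0 1 1
0 1 1 0 1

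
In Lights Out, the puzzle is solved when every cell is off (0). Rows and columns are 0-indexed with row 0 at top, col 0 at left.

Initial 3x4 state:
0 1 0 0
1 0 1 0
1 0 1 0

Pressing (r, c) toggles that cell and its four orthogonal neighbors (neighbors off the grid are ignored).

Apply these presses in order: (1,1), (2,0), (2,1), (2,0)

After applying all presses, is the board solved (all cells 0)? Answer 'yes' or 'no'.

Answer: yes

Derivation:
After press 1 at (1,1):
0 0 0 0
0 1 0 0
1 1 1 0

After press 2 at (2,0):
0 0 0 0
1 1 0 0
0 0 1 0

After press 3 at (2,1):
0 0 0 0
1 0 0 0
1 1 0 0

After press 4 at (2,0):
0 0 0 0
0 0 0 0
0 0 0 0

Lights still on: 0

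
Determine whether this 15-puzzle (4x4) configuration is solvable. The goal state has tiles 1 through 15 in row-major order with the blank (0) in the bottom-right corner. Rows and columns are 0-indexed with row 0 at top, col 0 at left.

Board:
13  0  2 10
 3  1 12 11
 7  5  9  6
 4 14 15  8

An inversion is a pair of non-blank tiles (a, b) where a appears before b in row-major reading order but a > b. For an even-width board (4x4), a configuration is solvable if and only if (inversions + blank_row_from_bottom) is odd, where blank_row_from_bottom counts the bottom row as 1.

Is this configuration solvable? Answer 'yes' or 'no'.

Inversions: 45
Blank is in row 0 (0-indexed from top), which is row 4 counting from the bottom (bottom = 1).
45 + 4 = 49, which is odd, so the puzzle is solvable.

Answer: yes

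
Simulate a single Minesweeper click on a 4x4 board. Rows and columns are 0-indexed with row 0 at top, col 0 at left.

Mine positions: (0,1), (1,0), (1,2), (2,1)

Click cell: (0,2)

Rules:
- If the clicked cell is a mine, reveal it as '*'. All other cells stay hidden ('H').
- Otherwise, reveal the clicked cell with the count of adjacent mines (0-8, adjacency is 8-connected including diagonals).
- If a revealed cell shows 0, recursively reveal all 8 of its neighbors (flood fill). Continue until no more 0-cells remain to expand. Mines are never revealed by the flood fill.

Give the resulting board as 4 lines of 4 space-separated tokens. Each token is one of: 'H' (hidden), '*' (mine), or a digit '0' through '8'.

H H 2 H
H H H H
H H H H
H H H H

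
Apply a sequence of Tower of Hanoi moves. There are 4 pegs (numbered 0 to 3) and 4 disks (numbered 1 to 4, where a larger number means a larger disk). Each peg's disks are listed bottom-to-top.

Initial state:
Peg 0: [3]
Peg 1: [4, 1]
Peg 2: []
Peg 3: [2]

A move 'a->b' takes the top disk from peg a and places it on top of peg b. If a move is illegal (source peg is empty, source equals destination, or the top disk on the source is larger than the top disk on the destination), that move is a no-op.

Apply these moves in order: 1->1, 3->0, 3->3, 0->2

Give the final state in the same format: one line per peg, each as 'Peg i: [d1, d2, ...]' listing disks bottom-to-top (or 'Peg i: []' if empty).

After move 1 (1->1):
Peg 0: [3]
Peg 1: [4, 1]
Peg 2: []
Peg 3: [2]

After move 2 (3->0):
Peg 0: [3, 2]
Peg 1: [4, 1]
Peg 2: []
Peg 3: []

After move 3 (3->3):
Peg 0: [3, 2]
Peg 1: [4, 1]
Peg 2: []
Peg 3: []

After move 4 (0->2):
Peg 0: [3]
Peg 1: [4, 1]
Peg 2: [2]
Peg 3: []

Answer: Peg 0: [3]
Peg 1: [4, 1]
Peg 2: [2]
Peg 3: []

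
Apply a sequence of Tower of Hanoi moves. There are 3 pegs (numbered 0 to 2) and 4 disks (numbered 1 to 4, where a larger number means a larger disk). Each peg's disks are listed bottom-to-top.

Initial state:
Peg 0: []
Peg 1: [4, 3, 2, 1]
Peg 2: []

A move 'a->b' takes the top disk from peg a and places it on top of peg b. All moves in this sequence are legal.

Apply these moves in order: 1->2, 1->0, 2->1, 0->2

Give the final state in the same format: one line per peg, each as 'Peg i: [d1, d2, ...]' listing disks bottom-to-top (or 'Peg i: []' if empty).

Answer: Peg 0: []
Peg 1: [4, 3, 1]
Peg 2: [2]

Derivation:
After move 1 (1->2):
Peg 0: []
Peg 1: [4, 3, 2]
Peg 2: [1]

After move 2 (1->0):
Peg 0: [2]
Peg 1: [4, 3]
Peg 2: [1]

After move 3 (2->1):
Peg 0: [2]
Peg 1: [4, 3, 1]
Peg 2: []

After move 4 (0->2):
Peg 0: []
Peg 1: [4, 3, 1]
Peg 2: [2]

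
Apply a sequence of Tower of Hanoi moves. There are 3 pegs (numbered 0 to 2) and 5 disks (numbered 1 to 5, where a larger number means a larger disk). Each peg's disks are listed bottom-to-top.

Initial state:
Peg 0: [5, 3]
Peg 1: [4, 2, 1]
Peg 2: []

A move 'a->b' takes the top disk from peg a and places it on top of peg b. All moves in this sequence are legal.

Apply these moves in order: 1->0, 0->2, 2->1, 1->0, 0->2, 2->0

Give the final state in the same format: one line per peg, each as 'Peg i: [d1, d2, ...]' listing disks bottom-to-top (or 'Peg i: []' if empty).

Answer: Peg 0: [5, 3, 1]
Peg 1: [4, 2]
Peg 2: []

Derivation:
After move 1 (1->0):
Peg 0: [5, 3, 1]
Peg 1: [4, 2]
Peg 2: []

After move 2 (0->2):
Peg 0: [5, 3]
Peg 1: [4, 2]
Peg 2: [1]

After move 3 (2->1):
Peg 0: [5, 3]
Peg 1: [4, 2, 1]
Peg 2: []

After move 4 (1->0):
Peg 0: [5, 3, 1]
Peg 1: [4, 2]
Peg 2: []

After move 5 (0->2):
Peg 0: [5, 3]
Peg 1: [4, 2]
Peg 2: [1]

After move 6 (2->0):
Peg 0: [5, 3, 1]
Peg 1: [4, 2]
Peg 2: []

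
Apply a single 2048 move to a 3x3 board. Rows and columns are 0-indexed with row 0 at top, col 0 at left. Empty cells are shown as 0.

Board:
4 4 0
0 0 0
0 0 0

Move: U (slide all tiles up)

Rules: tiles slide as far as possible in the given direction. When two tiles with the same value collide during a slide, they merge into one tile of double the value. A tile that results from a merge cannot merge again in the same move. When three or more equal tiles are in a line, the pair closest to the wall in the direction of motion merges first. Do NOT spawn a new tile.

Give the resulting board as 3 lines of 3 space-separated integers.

Slide up:
col 0: [4, 0, 0] -> [4, 0, 0]
col 1: [4, 0, 0] -> [4, 0, 0]
col 2: [0, 0, 0] -> [0, 0, 0]

Answer: 4 4 0
0 0 0
0 0 0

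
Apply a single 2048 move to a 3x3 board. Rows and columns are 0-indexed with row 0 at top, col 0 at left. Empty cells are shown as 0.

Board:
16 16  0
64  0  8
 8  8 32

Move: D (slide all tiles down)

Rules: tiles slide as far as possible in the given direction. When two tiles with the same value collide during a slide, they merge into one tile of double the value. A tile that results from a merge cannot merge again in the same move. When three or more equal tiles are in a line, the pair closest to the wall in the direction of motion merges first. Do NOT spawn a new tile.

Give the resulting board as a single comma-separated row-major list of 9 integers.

Slide down:
col 0: [16, 64, 8] -> [16, 64, 8]
col 1: [16, 0, 8] -> [0, 16, 8]
col 2: [0, 8, 32] -> [0, 8, 32]

Answer: 16, 0, 0, 64, 16, 8, 8, 8, 32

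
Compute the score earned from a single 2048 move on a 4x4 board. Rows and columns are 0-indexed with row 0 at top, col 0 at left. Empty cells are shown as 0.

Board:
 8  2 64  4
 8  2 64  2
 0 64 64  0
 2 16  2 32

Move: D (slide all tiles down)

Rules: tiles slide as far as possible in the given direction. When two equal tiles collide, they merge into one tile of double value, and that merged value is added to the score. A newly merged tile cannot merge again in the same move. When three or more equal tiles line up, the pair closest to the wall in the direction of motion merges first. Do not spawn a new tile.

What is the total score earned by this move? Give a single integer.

Slide down:
col 0: [8, 8, 0, 2] -> [0, 0, 16, 2]  score +16 (running 16)
col 1: [2, 2, 64, 16] -> [0, 4, 64, 16]  score +4 (running 20)
col 2: [64, 64, 64, 2] -> [0, 64, 128, 2]  score +128 (running 148)
col 3: [4, 2, 0, 32] -> [0, 4, 2, 32]  score +0 (running 148)
Board after move:
  0   0   0   0
  0   4  64   4
 16  64 128   2
  2  16   2  32

Answer: 148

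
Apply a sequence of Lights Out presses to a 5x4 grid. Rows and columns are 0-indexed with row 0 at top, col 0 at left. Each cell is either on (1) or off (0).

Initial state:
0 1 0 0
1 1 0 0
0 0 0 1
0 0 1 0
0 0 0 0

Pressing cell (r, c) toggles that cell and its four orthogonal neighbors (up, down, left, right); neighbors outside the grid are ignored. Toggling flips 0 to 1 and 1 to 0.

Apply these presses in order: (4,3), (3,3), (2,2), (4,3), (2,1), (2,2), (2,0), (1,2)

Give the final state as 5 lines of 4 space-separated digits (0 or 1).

After press 1 at (4,3):
0 1 0 0
1 1 0 0
0 0 0 1
0 0 1 1
0 0 1 1

After press 2 at (3,3):
0 1 0 0
1 1 0 0
0 0 0 0
0 0 0 0
0 0 1 0

After press 3 at (2,2):
0 1 0 0
1 1 1 0
0 1 1 1
0 0 1 0
0 0 1 0

After press 4 at (4,3):
0 1 0 0
1 1 1 0
0 1 1 1
0 0 1 1
0 0 0 1

After press 5 at (2,1):
0 1 0 0
1 0 1 0
1 0 0 1
0 1 1 1
0 0 0 1

After press 6 at (2,2):
0 1 0 0
1 0 0 0
1 1 1 0
0 1 0 1
0 0 0 1

After press 7 at (2,0):
0 1 0 0
0 0 0 0
0 0 1 0
1 1 0 1
0 0 0 1

After press 8 at (1,2):
0 1 1 0
0 1 1 1
0 0 0 0
1 1 0 1
0 0 0 1

Answer: 0 1 1 0
0 1 1 1
0 0 0 0
1 1 0 1
0 0 0 1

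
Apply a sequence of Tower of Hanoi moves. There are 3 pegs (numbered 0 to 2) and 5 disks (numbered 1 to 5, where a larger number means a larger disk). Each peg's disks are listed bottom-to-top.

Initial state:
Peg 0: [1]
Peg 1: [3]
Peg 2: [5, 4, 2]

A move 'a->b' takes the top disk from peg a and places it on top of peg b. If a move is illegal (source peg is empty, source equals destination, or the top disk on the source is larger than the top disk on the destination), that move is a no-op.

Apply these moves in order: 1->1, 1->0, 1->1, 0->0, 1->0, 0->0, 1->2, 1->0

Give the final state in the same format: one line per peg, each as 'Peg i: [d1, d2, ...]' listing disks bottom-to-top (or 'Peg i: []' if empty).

After move 1 (1->1):
Peg 0: [1]
Peg 1: [3]
Peg 2: [5, 4, 2]

After move 2 (1->0):
Peg 0: [1]
Peg 1: [3]
Peg 2: [5, 4, 2]

After move 3 (1->1):
Peg 0: [1]
Peg 1: [3]
Peg 2: [5, 4, 2]

After move 4 (0->0):
Peg 0: [1]
Peg 1: [3]
Peg 2: [5, 4, 2]

After move 5 (1->0):
Peg 0: [1]
Peg 1: [3]
Peg 2: [5, 4, 2]

After move 6 (0->0):
Peg 0: [1]
Peg 1: [3]
Peg 2: [5, 4, 2]

After move 7 (1->2):
Peg 0: [1]
Peg 1: [3]
Peg 2: [5, 4, 2]

After move 8 (1->0):
Peg 0: [1]
Peg 1: [3]
Peg 2: [5, 4, 2]

Answer: Peg 0: [1]
Peg 1: [3]
Peg 2: [5, 4, 2]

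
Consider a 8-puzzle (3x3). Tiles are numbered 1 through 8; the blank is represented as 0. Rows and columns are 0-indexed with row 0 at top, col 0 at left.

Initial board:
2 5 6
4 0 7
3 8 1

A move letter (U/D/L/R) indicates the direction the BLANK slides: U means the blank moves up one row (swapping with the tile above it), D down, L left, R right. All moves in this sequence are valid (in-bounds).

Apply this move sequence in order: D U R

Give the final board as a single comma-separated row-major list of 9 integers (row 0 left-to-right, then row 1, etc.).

Answer: 2, 5, 6, 4, 7, 0, 3, 8, 1

Derivation:
After move 1 (D):
2 5 6
4 8 7
3 0 1

After move 2 (U):
2 5 6
4 0 7
3 8 1

After move 3 (R):
2 5 6
4 7 0
3 8 1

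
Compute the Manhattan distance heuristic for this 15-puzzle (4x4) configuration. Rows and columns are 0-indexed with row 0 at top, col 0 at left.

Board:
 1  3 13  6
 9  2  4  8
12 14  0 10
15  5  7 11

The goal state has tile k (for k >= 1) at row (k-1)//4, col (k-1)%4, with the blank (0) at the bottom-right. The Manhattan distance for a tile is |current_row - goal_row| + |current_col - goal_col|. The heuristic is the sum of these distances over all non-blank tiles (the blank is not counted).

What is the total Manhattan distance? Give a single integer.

Tile 1: at (0,0), goal (0,0), distance |0-0|+|0-0| = 0
Tile 3: at (0,1), goal (0,2), distance |0-0|+|1-2| = 1
Tile 13: at (0,2), goal (3,0), distance |0-3|+|2-0| = 5
Tile 6: at (0,3), goal (1,1), distance |0-1|+|3-1| = 3
Tile 9: at (1,0), goal (2,0), distance |1-2|+|0-0| = 1
Tile 2: at (1,1), goal (0,1), distance |1-0|+|1-1| = 1
Tile 4: at (1,2), goal (0,3), distance |1-0|+|2-3| = 2
Tile 8: at (1,3), goal (1,3), distance |1-1|+|3-3| = 0
Tile 12: at (2,0), goal (2,3), distance |2-2|+|0-3| = 3
Tile 14: at (2,1), goal (3,1), distance |2-3|+|1-1| = 1
Tile 10: at (2,3), goal (2,1), distance |2-2|+|3-1| = 2
Tile 15: at (3,0), goal (3,2), distance |3-3|+|0-2| = 2
Tile 5: at (3,1), goal (1,0), distance |3-1|+|1-0| = 3
Tile 7: at (3,2), goal (1,2), distance |3-1|+|2-2| = 2
Tile 11: at (3,3), goal (2,2), distance |3-2|+|3-2| = 2
Sum: 0 + 1 + 5 + 3 + 1 + 1 + 2 + 0 + 3 + 1 + 2 + 2 + 3 + 2 + 2 = 28

Answer: 28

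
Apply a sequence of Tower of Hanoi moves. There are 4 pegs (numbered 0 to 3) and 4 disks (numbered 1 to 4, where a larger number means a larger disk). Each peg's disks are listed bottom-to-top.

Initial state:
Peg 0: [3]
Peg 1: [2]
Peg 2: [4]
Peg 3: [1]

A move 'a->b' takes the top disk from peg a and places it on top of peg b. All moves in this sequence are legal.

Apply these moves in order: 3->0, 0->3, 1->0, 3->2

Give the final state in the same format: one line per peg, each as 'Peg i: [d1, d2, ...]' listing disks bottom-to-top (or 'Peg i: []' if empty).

After move 1 (3->0):
Peg 0: [3, 1]
Peg 1: [2]
Peg 2: [4]
Peg 3: []

After move 2 (0->3):
Peg 0: [3]
Peg 1: [2]
Peg 2: [4]
Peg 3: [1]

After move 3 (1->0):
Peg 0: [3, 2]
Peg 1: []
Peg 2: [4]
Peg 3: [1]

After move 4 (3->2):
Peg 0: [3, 2]
Peg 1: []
Peg 2: [4, 1]
Peg 3: []

Answer: Peg 0: [3, 2]
Peg 1: []
Peg 2: [4, 1]
Peg 3: []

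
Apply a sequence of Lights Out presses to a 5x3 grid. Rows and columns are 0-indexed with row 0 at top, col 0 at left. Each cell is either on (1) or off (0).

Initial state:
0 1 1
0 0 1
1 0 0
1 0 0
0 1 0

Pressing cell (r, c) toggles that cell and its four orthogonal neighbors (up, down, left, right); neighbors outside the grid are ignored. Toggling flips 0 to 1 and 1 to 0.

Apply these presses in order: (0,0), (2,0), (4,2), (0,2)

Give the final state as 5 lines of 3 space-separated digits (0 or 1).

After press 1 at (0,0):
1 0 1
1 0 1
1 0 0
1 0 0
0 1 0

After press 2 at (2,0):
1 0 1
0 0 1
0 1 0
0 0 0
0 1 0

After press 3 at (4,2):
1 0 1
0 0 1
0 1 0
0 0 1
0 0 1

After press 4 at (0,2):
1 1 0
0 0 0
0 1 0
0 0 1
0 0 1

Answer: 1 1 0
0 0 0
0 1 0
0 0 1
0 0 1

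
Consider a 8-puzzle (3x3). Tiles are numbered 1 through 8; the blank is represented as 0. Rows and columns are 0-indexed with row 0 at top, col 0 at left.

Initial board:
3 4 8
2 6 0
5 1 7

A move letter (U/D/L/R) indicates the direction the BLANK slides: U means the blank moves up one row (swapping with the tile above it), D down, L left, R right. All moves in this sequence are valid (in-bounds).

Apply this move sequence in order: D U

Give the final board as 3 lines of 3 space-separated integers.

Answer: 3 4 8
2 6 0
5 1 7

Derivation:
After move 1 (D):
3 4 8
2 6 7
5 1 0

After move 2 (U):
3 4 8
2 6 0
5 1 7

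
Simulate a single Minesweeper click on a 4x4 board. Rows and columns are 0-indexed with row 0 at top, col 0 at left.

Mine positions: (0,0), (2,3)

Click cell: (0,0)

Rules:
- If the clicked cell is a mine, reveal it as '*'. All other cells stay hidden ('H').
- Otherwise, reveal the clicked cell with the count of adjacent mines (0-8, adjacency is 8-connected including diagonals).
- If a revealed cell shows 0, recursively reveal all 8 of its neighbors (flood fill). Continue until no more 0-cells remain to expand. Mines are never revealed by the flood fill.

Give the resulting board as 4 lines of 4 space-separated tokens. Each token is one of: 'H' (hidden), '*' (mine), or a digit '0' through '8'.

* H H H
H H H H
H H H H
H H H H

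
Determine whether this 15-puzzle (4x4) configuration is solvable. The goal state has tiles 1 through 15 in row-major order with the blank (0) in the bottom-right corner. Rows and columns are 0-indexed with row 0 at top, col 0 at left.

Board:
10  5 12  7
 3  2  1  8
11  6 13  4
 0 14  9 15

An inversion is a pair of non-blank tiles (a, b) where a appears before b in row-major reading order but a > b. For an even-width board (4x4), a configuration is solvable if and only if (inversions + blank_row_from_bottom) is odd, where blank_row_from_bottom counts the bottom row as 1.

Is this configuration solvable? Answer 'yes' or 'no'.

Answer: no

Derivation:
Inversions: 39
Blank is in row 3 (0-indexed from top), which is row 1 counting from the bottom (bottom = 1).
39 + 1 = 40, which is even, so the puzzle is not solvable.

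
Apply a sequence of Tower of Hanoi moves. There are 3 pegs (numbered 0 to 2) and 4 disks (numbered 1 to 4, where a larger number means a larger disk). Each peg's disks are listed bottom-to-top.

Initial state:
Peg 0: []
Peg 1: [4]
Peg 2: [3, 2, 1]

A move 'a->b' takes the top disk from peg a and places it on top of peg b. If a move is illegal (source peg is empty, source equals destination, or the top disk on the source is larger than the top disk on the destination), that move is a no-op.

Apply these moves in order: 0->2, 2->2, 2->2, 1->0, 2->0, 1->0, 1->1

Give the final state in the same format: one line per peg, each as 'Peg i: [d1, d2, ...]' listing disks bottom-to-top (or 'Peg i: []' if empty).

Answer: Peg 0: [4, 1]
Peg 1: []
Peg 2: [3, 2]

Derivation:
After move 1 (0->2):
Peg 0: []
Peg 1: [4]
Peg 2: [3, 2, 1]

After move 2 (2->2):
Peg 0: []
Peg 1: [4]
Peg 2: [3, 2, 1]

After move 3 (2->2):
Peg 0: []
Peg 1: [4]
Peg 2: [3, 2, 1]

After move 4 (1->0):
Peg 0: [4]
Peg 1: []
Peg 2: [3, 2, 1]

After move 5 (2->0):
Peg 0: [4, 1]
Peg 1: []
Peg 2: [3, 2]

After move 6 (1->0):
Peg 0: [4, 1]
Peg 1: []
Peg 2: [3, 2]

After move 7 (1->1):
Peg 0: [4, 1]
Peg 1: []
Peg 2: [3, 2]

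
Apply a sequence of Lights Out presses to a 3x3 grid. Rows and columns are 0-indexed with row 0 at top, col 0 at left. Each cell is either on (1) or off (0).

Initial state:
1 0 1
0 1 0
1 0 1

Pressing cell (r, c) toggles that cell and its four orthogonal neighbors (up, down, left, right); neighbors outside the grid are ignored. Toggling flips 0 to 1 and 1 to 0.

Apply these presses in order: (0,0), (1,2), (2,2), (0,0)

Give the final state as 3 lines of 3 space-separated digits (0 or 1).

After press 1 at (0,0):
0 1 1
1 1 0
1 0 1

After press 2 at (1,2):
0 1 0
1 0 1
1 0 0

After press 3 at (2,2):
0 1 0
1 0 0
1 1 1

After press 4 at (0,0):
1 0 0
0 0 0
1 1 1

Answer: 1 0 0
0 0 0
1 1 1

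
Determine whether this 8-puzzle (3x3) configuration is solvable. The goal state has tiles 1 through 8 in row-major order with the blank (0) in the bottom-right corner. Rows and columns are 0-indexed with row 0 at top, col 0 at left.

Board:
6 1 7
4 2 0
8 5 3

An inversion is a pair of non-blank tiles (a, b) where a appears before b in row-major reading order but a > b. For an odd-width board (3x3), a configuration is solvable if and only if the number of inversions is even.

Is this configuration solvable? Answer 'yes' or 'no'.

Answer: yes

Derivation:
Inversions (pairs i<j in row-major order where tile[i] > tile[j] > 0): 14
14 is even, so the puzzle is solvable.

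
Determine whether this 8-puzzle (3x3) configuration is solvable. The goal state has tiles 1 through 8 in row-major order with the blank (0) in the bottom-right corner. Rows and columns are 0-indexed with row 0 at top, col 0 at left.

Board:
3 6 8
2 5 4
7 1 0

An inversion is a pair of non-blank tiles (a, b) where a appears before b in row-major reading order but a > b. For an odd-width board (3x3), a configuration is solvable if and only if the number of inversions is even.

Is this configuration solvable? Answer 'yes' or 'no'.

Inversions (pairs i<j in row-major order where tile[i] > tile[j] > 0): 16
16 is even, so the puzzle is solvable.

Answer: yes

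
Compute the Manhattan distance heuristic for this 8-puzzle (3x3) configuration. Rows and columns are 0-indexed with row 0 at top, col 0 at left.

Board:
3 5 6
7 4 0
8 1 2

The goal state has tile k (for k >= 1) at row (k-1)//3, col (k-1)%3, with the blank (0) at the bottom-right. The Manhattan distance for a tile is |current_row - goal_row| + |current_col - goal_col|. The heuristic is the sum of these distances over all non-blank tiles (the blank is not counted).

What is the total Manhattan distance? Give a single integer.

Tile 3: (0,0)->(0,2) = 2
Tile 5: (0,1)->(1,1) = 1
Tile 6: (0,2)->(1,2) = 1
Tile 7: (1,0)->(2,0) = 1
Tile 4: (1,1)->(1,0) = 1
Tile 8: (2,0)->(2,1) = 1
Tile 1: (2,1)->(0,0) = 3
Tile 2: (2,2)->(0,1) = 3
Sum: 2 + 1 + 1 + 1 + 1 + 1 + 3 + 3 = 13

Answer: 13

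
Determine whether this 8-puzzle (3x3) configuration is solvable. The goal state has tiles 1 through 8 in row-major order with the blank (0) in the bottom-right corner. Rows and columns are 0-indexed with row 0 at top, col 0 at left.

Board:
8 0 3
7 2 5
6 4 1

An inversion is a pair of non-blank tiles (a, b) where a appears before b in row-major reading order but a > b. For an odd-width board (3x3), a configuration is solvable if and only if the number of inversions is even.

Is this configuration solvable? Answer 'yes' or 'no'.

Answer: yes

Derivation:
Inversions (pairs i<j in row-major order where tile[i] > tile[j] > 0): 20
20 is even, so the puzzle is solvable.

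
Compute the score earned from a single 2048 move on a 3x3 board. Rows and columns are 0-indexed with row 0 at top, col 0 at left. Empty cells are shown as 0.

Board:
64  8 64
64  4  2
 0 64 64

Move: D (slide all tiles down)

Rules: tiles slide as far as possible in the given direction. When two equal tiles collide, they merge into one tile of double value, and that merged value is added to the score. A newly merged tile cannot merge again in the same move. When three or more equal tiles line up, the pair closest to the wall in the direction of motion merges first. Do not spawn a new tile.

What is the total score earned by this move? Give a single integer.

Answer: 128

Derivation:
Slide down:
col 0: [64, 64, 0] -> [0, 0, 128]  score +128 (running 128)
col 1: [8, 4, 64] -> [8, 4, 64]  score +0 (running 128)
col 2: [64, 2, 64] -> [64, 2, 64]  score +0 (running 128)
Board after move:
  0   8  64
  0   4   2
128  64  64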